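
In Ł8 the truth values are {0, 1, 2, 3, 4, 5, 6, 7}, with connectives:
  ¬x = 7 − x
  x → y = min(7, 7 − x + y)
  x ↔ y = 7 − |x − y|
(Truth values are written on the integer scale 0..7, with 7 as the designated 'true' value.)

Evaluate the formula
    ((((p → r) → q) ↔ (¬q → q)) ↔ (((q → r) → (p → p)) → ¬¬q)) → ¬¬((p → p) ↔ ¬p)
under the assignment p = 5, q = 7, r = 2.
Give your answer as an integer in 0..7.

2

p → r = 5 → 2 = 4
(p → r) → q = 4 → 7 = 7
¬q = ¬7 = 0
¬q → q = 0 → 7 = 7
((p → r) → q) ↔ (¬q → q) = 7 ↔ 7 = 7
q → r = 7 → 2 = 2
p → p = 5 → 5 = 7
(q → r) → (p → p) = 2 → 7 = 7
¬q = ¬7 = 0
¬¬q = ¬0 = 7
((q → r) → (p → p)) → ¬¬q = 7 → 7 = 7
(((p → r) → q) ↔ (¬q → q)) ↔ (((q → r) → (p → p)) → ¬¬q) = 7 ↔ 7 = 7
p → p = 5 → 5 = 7
¬p = ¬5 = 2
(p → p) ↔ ¬p = 7 ↔ 2 = 2
¬((p → p) ↔ ¬p) = ¬2 = 5
¬¬((p → p) ↔ ¬p) = ¬5 = 2
((((p → r) → q) ↔ (¬q → q)) ↔ (((q → r) → (p → p)) → ¬¬q)) → ¬¬((p → p) ↔ ¬p) = 7 → 2 = 2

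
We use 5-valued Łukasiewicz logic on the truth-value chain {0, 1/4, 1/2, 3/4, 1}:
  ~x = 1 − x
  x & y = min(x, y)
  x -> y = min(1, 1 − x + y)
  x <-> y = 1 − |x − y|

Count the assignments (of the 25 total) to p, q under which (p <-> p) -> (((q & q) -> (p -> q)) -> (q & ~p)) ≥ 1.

value 1: 1 assignment (counts)
value 3/4: 3 assignments
value 1/2: 5 assignments
value 1/4: 7 assignments
value 0: 9 assignments
So 1 of the 25 assignments meets the threshold.

1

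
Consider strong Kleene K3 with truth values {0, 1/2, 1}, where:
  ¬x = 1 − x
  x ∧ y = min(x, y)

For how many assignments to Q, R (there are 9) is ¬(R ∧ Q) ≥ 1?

5

Q = 0, R = 0 ↦ 1  ≥
Q = 0, R = 1/2 ↦ 1  ≥
Q = 0, R = 1 ↦ 1  ≥
Q = 1/2, R = 0 ↦ 1  ≥
Q = 1/2, R = 1/2 ↦ 1/2  <
Q = 1/2, R = 1 ↦ 1/2  <
Q = 1, R = 0 ↦ 1  ≥
Q = 1, R = 1/2 ↦ 1/2  <
Q = 1, R = 1 ↦ 0  <
So 5 of the 9 assignments meet the threshold.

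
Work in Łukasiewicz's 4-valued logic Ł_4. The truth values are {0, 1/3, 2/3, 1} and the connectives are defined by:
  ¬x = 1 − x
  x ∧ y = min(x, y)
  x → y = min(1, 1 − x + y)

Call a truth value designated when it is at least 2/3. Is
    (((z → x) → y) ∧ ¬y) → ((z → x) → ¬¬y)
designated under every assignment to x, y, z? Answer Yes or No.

Yes

At x = 0, y = 0, z = 2/3, for instance:
z → x = 2/3 → 0 = 1/3
(z → x) → y = 1/3 → 0 = 2/3
¬y = ¬0 = 1
((z → x) → y) ∧ ¬y = 2/3 ∧ 1 = 2/3
z → x = 2/3 → 0 = 1/3
¬y = ¬0 = 1
¬¬y = ¬1 = 0
(z → x) → ¬¬y = 1/3 → 0 = 2/3
(((z → x) → y) ∧ ¬y) → ((z → x) → ¬¬y) = 2/3 → 2/3 = 1
and checking the remaining 63 assignments likewise gives ≥ 2/3 in every case.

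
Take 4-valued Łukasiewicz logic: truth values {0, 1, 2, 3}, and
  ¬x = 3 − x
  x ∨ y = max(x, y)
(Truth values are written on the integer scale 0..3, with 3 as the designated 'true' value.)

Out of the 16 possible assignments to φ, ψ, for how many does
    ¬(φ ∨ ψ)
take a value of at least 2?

φ = 0, ψ = 0 ↦ 3  ≥
φ = 0, ψ = 1 ↦ 2  ≥
φ = 0, ψ = 2 ↦ 1  <
φ = 0, ψ = 3 ↦ 0  <
φ = 1, ψ = 0 ↦ 2  ≥
φ = 1, ψ = 1 ↦ 2  ≥
φ = 1, ψ = 2 ↦ 1  <
φ = 1, ψ = 3 ↦ 0  <
φ = 2, ψ = 0 ↦ 1  <
φ = 2, ψ = 1 ↦ 1  <
φ = 2, ψ = 2 ↦ 1  <
φ = 2, ψ = 3 ↦ 0  <
φ = 3, ψ = 0 ↦ 0  <
φ = 3, ψ = 1 ↦ 0  <
φ = 3, ψ = 2 ↦ 0  <
φ = 3, ψ = 3 ↦ 0  <
So 4 of the 16 assignments meet the threshold.

4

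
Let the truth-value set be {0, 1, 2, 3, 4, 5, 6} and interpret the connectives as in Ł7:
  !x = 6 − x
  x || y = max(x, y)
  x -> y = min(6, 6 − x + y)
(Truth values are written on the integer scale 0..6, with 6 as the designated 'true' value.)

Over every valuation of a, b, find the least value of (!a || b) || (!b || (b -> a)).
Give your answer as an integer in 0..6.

4

Take a = 2, b = 4:
!a = !2 = 4
!a || b = 4 || 4 = 4
!b = !4 = 2
b -> a = 4 -> 2 = 4
!b || (b -> a) = 2 || 4 = 4
(!a || b) || (!b || (b -> a)) = 4 || 4 = 4
No assignment yields a value below 4, so this is the minimum.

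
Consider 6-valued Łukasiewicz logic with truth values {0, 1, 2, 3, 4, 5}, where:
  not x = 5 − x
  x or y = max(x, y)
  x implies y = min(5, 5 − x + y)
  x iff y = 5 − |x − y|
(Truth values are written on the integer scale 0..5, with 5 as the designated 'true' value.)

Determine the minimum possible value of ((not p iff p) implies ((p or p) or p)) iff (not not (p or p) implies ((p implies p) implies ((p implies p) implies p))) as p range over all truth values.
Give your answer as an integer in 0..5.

Take p = 2:
not p = not 2 = 3
not p iff p = 3 iff 2 = 4
p or p = 2 or 2 = 2
(p or p) or p = 2 or 2 = 2
(not p iff p) implies ((p or p) or p) = 4 implies 2 = 3
p or p = 2 or 2 = 2
not (p or p) = not 2 = 3
not not (p or p) = not 3 = 2
p implies p = 2 implies 2 = 5
p implies p = 2 implies 2 = 5
(p implies p) implies p = 5 implies 2 = 2
(p implies p) implies ((p implies p) implies p) = 5 implies 2 = 2
not not (p or p) implies ((p implies p) implies ((p implies p) implies p)) = 2 implies 2 = 5
((not p iff p) implies ((p or p) or p)) iff (not not (p or p) implies ((p implies p) implies ((p implies p) implies p))) = 3 iff 5 = 3
No assignment yields a value below 3, so this is the minimum.

3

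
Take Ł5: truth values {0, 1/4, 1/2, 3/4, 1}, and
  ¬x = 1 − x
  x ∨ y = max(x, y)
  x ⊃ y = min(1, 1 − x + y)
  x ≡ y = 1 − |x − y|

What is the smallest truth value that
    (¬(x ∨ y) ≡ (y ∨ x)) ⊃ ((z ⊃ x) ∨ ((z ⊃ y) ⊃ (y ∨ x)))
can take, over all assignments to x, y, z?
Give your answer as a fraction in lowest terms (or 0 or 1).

Take x = 0, y = 1/2, z = 1/2:
x ∨ y = 0 ∨ 1/2 = 1/2
¬(x ∨ y) = ¬1/2 = 1/2
y ∨ x = 1/2 ∨ 0 = 1/2
¬(x ∨ y) ≡ (y ∨ x) = 1/2 ≡ 1/2 = 1
z ⊃ x = 1/2 ⊃ 0 = 1/2
z ⊃ y = 1/2 ⊃ 1/2 = 1
y ∨ x = 1/2 ∨ 0 = 1/2
(z ⊃ y) ⊃ (y ∨ x) = 1 ⊃ 1/2 = 1/2
(z ⊃ x) ∨ ((z ⊃ y) ⊃ (y ∨ x)) = 1/2 ∨ 1/2 = 1/2
(¬(x ∨ y) ≡ (y ∨ x)) ⊃ ((z ⊃ x) ∨ ((z ⊃ y) ⊃ (y ∨ x))) = 1 ⊃ 1/2 = 1/2
No assignment yields a value below 1/2, so this is the minimum.

1/2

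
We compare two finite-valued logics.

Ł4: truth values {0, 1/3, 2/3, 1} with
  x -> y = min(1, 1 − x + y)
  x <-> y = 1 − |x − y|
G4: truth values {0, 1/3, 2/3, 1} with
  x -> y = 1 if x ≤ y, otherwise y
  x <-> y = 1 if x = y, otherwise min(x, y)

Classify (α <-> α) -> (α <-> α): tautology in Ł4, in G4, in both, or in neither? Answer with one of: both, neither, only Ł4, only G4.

In Ł4: every assignment gives 1 — tautology.
In G4: every assignment gives 1 — tautology.

both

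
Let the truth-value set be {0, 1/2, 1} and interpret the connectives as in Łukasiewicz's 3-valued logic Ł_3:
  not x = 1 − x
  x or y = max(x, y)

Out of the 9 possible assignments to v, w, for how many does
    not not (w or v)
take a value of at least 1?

v = 0, w = 0 ↦ 0  <
v = 0, w = 1/2 ↦ 1/2  <
v = 0, w = 1 ↦ 1  ≥
v = 1/2, w = 0 ↦ 1/2  <
v = 1/2, w = 1/2 ↦ 1/2  <
v = 1/2, w = 1 ↦ 1  ≥
v = 1, w = 0 ↦ 1  ≥
v = 1, w = 1/2 ↦ 1  ≥
v = 1, w = 1 ↦ 1  ≥
So 5 of the 9 assignments meet the threshold.

5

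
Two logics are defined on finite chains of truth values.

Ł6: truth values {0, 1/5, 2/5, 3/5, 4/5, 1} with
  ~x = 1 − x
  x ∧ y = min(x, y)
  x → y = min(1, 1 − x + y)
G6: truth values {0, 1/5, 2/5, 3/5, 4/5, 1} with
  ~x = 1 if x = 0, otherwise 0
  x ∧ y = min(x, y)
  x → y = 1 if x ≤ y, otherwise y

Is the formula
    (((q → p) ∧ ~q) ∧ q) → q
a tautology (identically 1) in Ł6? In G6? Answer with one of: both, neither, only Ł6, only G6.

In Ł6: every assignment gives 1 — tautology.
In G6: every assignment gives 1 — tautology.

both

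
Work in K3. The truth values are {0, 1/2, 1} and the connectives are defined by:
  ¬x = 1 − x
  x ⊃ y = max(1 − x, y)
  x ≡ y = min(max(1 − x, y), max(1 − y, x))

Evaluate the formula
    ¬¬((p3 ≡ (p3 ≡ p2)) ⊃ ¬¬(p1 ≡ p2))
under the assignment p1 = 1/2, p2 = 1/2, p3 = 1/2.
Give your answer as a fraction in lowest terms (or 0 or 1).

1/2

p3 ≡ p2 = 1/2 ≡ 1/2 = 1/2
p3 ≡ (p3 ≡ p2) = 1/2 ≡ 1/2 = 1/2
p1 ≡ p2 = 1/2 ≡ 1/2 = 1/2
¬(p1 ≡ p2) = ¬1/2 = 1/2
¬¬(p1 ≡ p2) = ¬1/2 = 1/2
(p3 ≡ (p3 ≡ p2)) ⊃ ¬¬(p1 ≡ p2) = 1/2 ⊃ 1/2 = 1/2
¬((p3 ≡ (p3 ≡ p2)) ⊃ ¬¬(p1 ≡ p2)) = ¬1/2 = 1/2
¬¬((p3 ≡ (p3 ≡ p2)) ⊃ ¬¬(p1 ≡ p2)) = ¬1/2 = 1/2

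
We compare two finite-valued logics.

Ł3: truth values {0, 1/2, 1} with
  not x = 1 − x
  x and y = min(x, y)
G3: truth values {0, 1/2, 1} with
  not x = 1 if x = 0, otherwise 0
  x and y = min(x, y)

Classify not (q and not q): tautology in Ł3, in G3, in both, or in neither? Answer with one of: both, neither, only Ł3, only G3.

In Ł3: at q = 1/2 the value is 1/2 — not a tautology.
In G3: every assignment gives 1 — tautology.

only G3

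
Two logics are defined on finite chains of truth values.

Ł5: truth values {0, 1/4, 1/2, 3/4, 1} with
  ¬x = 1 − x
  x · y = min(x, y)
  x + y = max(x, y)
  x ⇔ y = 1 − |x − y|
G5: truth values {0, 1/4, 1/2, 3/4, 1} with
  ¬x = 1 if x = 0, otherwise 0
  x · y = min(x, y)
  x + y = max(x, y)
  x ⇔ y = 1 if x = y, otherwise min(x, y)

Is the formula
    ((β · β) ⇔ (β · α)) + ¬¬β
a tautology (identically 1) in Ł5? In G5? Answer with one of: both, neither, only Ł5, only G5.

only G5

In Ł5: at α = 0, β = 1/4 the value is 3/4 — not a tautology.
In G5: every assignment gives 1 — tautology.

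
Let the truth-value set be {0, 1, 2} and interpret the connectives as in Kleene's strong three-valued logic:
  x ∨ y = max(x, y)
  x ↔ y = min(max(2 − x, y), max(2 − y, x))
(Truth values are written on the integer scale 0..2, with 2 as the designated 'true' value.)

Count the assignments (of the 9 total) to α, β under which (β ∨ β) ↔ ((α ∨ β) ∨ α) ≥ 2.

α = 0, β = 0 ↦ 2  ≥
α = 0, β = 1 ↦ 1  <
α = 0, β = 2 ↦ 2  ≥
α = 1, β = 0 ↦ 1  <
α = 1, β = 1 ↦ 1  <
α = 1, β = 2 ↦ 2  ≥
α = 2, β = 0 ↦ 0  <
α = 2, β = 1 ↦ 1  <
α = 2, β = 2 ↦ 2  ≥
So 4 of the 9 assignments meet the threshold.

4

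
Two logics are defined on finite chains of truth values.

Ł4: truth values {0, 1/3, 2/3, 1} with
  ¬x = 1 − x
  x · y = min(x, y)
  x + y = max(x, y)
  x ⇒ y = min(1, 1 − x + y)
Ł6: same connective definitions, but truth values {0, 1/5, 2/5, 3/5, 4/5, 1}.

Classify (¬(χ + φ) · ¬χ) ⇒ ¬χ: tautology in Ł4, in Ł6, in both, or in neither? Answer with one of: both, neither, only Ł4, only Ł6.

both

In Ł4: every assignment gives 1 — tautology.
In Ł6: every assignment gives 1 — tautology.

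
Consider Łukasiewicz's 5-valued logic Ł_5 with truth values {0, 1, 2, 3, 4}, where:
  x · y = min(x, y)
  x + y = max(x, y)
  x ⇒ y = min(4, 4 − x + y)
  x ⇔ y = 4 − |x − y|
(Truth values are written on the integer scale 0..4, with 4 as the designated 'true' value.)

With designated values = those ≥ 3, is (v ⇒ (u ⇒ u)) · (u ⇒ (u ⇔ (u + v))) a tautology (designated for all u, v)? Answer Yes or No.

At u = 0, v = 2, for instance:
u ⇒ u = 0 ⇒ 0 = 4
v ⇒ (u ⇒ u) = 2 ⇒ 4 = 4
u + v = 0 + 2 = 2
u ⇔ (u + v) = 0 ⇔ 2 = 2
u ⇒ (u ⇔ (u + v)) = 0 ⇒ 2 = 4
(v ⇒ (u ⇒ u)) · (u ⇒ (u ⇔ (u + v))) = 4 · 4 = 4
and checking the remaining 24 assignments likewise gives ≥ 3 in every case.

Yes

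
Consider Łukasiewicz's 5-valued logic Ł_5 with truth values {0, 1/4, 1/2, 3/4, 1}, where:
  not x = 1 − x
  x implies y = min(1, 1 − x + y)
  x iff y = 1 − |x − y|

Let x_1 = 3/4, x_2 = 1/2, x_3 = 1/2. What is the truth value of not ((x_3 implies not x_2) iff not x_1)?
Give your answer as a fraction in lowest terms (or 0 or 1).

not x_2 = not 1/2 = 1/2
x_3 implies not x_2 = 1/2 implies 1/2 = 1
not x_1 = not 3/4 = 1/4
(x_3 implies not x_2) iff not x_1 = 1 iff 1/4 = 1/4
not ((x_3 implies not x_2) iff not x_1) = not 1/4 = 3/4

3/4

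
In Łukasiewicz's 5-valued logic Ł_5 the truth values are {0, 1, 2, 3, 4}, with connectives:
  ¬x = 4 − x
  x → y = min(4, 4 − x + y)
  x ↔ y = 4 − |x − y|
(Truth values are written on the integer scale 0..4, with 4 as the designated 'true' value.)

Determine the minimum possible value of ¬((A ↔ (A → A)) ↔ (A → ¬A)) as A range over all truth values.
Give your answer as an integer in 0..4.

1

Take A = 3:
A → A = 3 → 3 = 4
A ↔ (A → A) = 3 ↔ 4 = 3
¬A = ¬3 = 1
A → ¬A = 3 → 1 = 2
(A ↔ (A → A)) ↔ (A → ¬A) = 3 ↔ 2 = 3
¬((A ↔ (A → A)) ↔ (A → ¬A)) = ¬3 = 1
No assignment yields a value below 1, so this is the minimum.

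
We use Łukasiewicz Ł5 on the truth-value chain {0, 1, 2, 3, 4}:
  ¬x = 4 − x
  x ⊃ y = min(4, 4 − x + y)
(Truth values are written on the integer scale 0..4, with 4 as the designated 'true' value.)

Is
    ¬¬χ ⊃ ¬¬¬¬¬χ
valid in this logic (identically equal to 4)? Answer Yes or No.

No

Counterexample: take χ = 3.
¬χ = ¬3 = 1
¬¬χ = ¬1 = 3
¬χ = ¬3 = 1
¬¬χ = ¬1 = 3
¬¬¬χ = ¬3 = 1
¬¬¬¬χ = ¬1 = 3
¬¬¬¬¬χ = ¬3 = 1
¬¬χ ⊃ ¬¬¬¬¬χ = 3 ⊃ 1 = 2
This gives 2 ≠ 4.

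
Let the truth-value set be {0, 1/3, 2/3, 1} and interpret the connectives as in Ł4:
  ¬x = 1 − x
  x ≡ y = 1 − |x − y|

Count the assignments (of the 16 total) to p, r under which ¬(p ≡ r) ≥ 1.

p = 0, r = 0 ↦ 0  <
p = 0, r = 1/3 ↦ 1/3  <
p = 0, r = 2/3 ↦ 2/3  <
p = 0, r = 1 ↦ 1  ≥
p = 1/3, r = 0 ↦ 1/3  <
p = 1/3, r = 1/3 ↦ 0  <
p = 1/3, r = 2/3 ↦ 1/3  <
p = 1/3, r = 1 ↦ 2/3  <
p = 2/3, r = 0 ↦ 2/3  <
p = 2/3, r = 1/3 ↦ 1/3  <
p = 2/3, r = 2/3 ↦ 0  <
p = 2/3, r = 1 ↦ 1/3  <
p = 1, r = 0 ↦ 1  ≥
p = 1, r = 1/3 ↦ 2/3  <
p = 1, r = 2/3 ↦ 1/3  <
p = 1, r = 1 ↦ 0  <
So 2 of the 16 assignments meet the threshold.

2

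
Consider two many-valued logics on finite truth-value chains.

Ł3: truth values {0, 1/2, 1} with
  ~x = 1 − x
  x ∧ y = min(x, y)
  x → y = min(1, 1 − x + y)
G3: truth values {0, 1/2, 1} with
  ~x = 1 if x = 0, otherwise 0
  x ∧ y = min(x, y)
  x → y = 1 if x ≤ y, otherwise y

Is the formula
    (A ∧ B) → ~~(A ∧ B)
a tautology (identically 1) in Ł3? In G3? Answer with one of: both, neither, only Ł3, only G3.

In Ł3: every assignment gives 1 — tautology.
In G3: every assignment gives 1 — tautology.

both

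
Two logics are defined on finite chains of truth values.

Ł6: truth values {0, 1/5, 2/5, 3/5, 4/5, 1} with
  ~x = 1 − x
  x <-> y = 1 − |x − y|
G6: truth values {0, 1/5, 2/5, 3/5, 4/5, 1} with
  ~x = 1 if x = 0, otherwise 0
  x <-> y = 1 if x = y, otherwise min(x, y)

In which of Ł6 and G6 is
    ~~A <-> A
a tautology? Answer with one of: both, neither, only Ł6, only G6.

In Ł6: every assignment gives 1 — tautology.
In G6: at A = 1/5 the value is 1/5 — not a tautology.

only Ł6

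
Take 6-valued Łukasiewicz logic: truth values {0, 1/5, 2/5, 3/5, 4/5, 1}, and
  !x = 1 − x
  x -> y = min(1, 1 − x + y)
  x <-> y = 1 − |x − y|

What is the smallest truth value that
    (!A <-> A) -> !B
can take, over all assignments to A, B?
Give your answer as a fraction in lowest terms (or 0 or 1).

Take A = 2/5, B = 1:
!A = !2/5 = 3/5
!A <-> A = 3/5 <-> 2/5 = 4/5
!B = !1 = 0
(!A <-> A) -> !B = 4/5 -> 0 = 1/5
No assignment yields a value below 1/5, so this is the minimum.

1/5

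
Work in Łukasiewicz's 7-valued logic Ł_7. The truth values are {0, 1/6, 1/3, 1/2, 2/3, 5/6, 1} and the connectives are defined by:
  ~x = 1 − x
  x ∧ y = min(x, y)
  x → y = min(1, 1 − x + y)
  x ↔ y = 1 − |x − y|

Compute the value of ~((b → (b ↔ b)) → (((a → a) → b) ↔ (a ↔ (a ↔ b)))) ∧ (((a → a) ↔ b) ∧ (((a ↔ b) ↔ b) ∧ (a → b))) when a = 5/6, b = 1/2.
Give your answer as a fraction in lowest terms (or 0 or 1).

b ↔ b = 1/2 ↔ 1/2 = 1
b → (b ↔ b) = 1/2 → 1 = 1
a → a = 5/6 → 5/6 = 1
(a → a) → b = 1 → 1/2 = 1/2
a ↔ b = 5/6 ↔ 1/2 = 2/3
a ↔ (a ↔ b) = 5/6 ↔ 2/3 = 5/6
((a → a) → b) ↔ (a ↔ (a ↔ b)) = 1/2 ↔ 5/6 = 2/3
(b → (b ↔ b)) → (((a → a) → b) ↔ (a ↔ (a ↔ b))) = 1 → 2/3 = 2/3
~((b → (b ↔ b)) → (((a → a) → b) ↔ (a ↔ (a ↔ b)))) = ~2/3 = 1/3
a → a = 5/6 → 5/6 = 1
(a → a) ↔ b = 1 ↔ 1/2 = 1/2
a ↔ b = 5/6 ↔ 1/2 = 2/3
(a ↔ b) ↔ b = 2/3 ↔ 1/2 = 5/6
a → b = 5/6 → 1/2 = 2/3
((a ↔ b) ↔ b) ∧ (a → b) = 5/6 ∧ 2/3 = 2/3
((a → a) ↔ b) ∧ (((a ↔ b) ↔ b) ∧ (a → b)) = 1/2 ∧ 2/3 = 1/2
~((b → (b ↔ b)) → (((a → a) → b) ↔ (a ↔ (a ↔ b)))) ∧ (((a → a) ↔ b) ∧ (((a ↔ b) ↔ b) ∧ (a → b))) = 1/3 ∧ 1/2 = 1/3

1/3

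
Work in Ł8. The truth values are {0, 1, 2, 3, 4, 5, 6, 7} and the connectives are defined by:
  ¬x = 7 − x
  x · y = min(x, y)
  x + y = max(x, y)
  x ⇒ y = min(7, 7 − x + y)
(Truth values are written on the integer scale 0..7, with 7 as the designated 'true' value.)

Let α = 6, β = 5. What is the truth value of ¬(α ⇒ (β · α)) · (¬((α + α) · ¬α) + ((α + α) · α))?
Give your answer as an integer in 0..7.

1

β · α = 5 · 6 = 5
α ⇒ (β · α) = 6 ⇒ 5 = 6
¬(α ⇒ (β · α)) = ¬6 = 1
α + α = 6 + 6 = 6
¬α = ¬6 = 1
(α + α) · ¬α = 6 · 1 = 1
¬((α + α) · ¬α) = ¬1 = 6
α + α = 6 + 6 = 6
(α + α) · α = 6 · 6 = 6
¬((α + α) · ¬α) + ((α + α) · α) = 6 + 6 = 6
¬(α ⇒ (β · α)) · (¬((α + α) · ¬α) + ((α + α) · α)) = 1 · 6 = 1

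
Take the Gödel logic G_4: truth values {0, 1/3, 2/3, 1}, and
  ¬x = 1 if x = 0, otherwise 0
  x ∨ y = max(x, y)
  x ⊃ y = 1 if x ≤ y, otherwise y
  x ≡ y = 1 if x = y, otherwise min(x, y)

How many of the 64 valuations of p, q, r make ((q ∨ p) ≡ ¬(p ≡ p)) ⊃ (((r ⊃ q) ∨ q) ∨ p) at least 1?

value 1: 61 assignments (counts)
value 0: 3 assignments
So 61 of the 64 assignments meet the threshold.

61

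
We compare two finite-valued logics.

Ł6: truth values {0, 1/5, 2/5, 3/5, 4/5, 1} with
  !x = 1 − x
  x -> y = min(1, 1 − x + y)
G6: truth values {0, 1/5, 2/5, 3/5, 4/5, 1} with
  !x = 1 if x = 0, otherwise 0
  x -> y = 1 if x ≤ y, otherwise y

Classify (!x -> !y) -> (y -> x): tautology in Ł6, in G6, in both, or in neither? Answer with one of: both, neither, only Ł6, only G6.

In Ł6: every assignment gives 1 — tautology.
In G6: at x = 1/5, y = 2/5 the value is 1/5 — not a tautology.

only Ł6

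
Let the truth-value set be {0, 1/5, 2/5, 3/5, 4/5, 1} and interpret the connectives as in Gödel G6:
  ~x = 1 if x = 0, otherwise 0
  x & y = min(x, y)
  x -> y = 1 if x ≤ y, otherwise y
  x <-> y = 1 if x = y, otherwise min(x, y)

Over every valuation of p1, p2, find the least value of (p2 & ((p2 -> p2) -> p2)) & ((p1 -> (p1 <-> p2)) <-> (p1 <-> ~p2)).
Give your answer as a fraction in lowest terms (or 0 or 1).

0

Take p1 = 0, p2 = 0:
p2 -> p2 = 0 -> 0 = 1
(p2 -> p2) -> p2 = 1 -> 0 = 0
p2 & ((p2 -> p2) -> p2) = 0 & 0 = 0
p1 <-> p2 = 0 <-> 0 = 1
p1 -> (p1 <-> p2) = 0 -> 1 = 1
~p2 = ~0 = 1
p1 <-> ~p2 = 0 <-> 1 = 0
(p1 -> (p1 <-> p2)) <-> (p1 <-> ~p2) = 1 <-> 0 = 0
(p2 & ((p2 -> p2) -> p2)) & ((p1 -> (p1 <-> p2)) <-> (p1 <-> ~p2)) = 0 & 0 = 0
No assignment yields a value below 0, so this is the minimum.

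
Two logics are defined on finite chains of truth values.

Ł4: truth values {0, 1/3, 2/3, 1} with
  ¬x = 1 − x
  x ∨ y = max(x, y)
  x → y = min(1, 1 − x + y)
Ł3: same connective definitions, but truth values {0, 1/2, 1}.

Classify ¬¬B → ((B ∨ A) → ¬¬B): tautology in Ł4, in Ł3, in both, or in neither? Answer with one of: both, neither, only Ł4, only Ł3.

In Ł4: every assignment gives 1 — tautology.
In Ł3: every assignment gives 1 — tautology.

both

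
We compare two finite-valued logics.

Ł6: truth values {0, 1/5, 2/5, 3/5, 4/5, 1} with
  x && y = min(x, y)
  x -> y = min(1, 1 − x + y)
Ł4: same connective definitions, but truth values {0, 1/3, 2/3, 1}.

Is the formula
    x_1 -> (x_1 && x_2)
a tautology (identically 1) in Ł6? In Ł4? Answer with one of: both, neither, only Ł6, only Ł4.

neither

In Ł6: at x_1 = 1/5, x_2 = 0 the value is 4/5 — not a tautology.
In Ł4: at x_1 = 1/3, x_2 = 0 the value is 2/3 — not a tautology.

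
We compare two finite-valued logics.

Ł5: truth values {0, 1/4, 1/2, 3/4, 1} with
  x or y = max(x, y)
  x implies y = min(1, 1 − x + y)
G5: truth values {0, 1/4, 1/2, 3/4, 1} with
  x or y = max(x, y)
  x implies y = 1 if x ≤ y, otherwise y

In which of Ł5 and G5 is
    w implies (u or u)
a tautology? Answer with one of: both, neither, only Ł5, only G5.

In Ł5: at u = 0, w = 1/4 the value is 3/4 — not a tautology.
In G5: at u = 0, w = 1/4 the value is 0 — not a tautology.

neither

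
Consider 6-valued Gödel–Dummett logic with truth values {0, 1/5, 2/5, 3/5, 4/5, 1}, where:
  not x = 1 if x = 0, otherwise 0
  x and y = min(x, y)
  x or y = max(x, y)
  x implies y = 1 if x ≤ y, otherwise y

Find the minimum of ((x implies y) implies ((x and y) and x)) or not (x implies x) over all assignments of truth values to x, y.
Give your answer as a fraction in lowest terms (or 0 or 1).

Take x = 0, y = 0:
x implies y = 0 implies 0 = 1
x and y = 0 and 0 = 0
(x and y) and x = 0 and 0 = 0
(x implies y) implies ((x and y) and x) = 1 implies 0 = 0
x implies x = 0 implies 0 = 1
not (x implies x) = not 1 = 0
((x implies y) implies ((x and y) and x)) or not (x implies x) = 0 or 0 = 0
No assignment yields a value below 0, so this is the minimum.

0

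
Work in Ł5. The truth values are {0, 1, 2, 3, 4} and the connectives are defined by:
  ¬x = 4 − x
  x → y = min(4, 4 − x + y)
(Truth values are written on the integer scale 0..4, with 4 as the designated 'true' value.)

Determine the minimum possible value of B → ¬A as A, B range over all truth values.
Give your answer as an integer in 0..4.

Take A = 4, B = 4:
¬A = ¬4 = 0
B → ¬A = 4 → 0 = 0
No assignment yields a value below 0, so this is the minimum.

0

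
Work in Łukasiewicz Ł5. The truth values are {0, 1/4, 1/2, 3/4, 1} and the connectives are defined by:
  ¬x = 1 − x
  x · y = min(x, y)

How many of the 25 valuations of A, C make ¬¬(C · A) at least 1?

value 1: 1 assignment (counts)
value 3/4: 3 assignments
value 1/2: 5 assignments
value 1/4: 7 assignments
value 0: 9 assignments
So 1 of the 25 assignments meets the threshold.

1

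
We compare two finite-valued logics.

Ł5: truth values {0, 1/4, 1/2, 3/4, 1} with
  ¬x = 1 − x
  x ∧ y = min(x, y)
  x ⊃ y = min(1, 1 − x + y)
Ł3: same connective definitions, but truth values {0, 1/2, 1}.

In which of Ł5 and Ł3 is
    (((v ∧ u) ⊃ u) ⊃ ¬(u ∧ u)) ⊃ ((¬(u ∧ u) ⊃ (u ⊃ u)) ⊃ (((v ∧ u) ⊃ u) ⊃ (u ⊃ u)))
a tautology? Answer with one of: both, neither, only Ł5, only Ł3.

both

In Ł5: every assignment gives 1 — tautology.
In Ł3: every assignment gives 1 — tautology.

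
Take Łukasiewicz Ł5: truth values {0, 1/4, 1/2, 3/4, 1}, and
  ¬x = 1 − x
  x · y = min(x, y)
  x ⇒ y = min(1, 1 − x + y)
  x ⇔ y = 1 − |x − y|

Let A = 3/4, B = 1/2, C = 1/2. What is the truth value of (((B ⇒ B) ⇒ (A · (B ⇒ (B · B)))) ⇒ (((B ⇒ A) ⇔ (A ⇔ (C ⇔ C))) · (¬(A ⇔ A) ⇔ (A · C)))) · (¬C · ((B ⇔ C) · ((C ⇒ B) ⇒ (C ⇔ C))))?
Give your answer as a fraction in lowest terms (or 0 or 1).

1/2

B ⇒ B = 1/2 ⇒ 1/2 = 1
B · B = 1/2 · 1/2 = 1/2
B ⇒ (B · B) = 1/2 ⇒ 1/2 = 1
A · (B ⇒ (B · B)) = 3/4 · 1 = 3/4
(B ⇒ B) ⇒ (A · (B ⇒ (B · B))) = 1 ⇒ 3/4 = 3/4
B ⇒ A = 1/2 ⇒ 3/4 = 1
C ⇔ C = 1/2 ⇔ 1/2 = 1
A ⇔ (C ⇔ C) = 3/4 ⇔ 1 = 3/4
(B ⇒ A) ⇔ (A ⇔ (C ⇔ C)) = 1 ⇔ 3/4 = 3/4
A ⇔ A = 3/4 ⇔ 3/4 = 1
¬(A ⇔ A) = ¬1 = 0
A · C = 3/4 · 1/2 = 1/2
¬(A ⇔ A) ⇔ (A · C) = 0 ⇔ 1/2 = 1/2
((B ⇒ A) ⇔ (A ⇔ (C ⇔ C))) · (¬(A ⇔ A) ⇔ (A · C)) = 3/4 · 1/2 = 1/2
((B ⇒ B) ⇒ (A · (B ⇒ (B · B)))) ⇒ (((B ⇒ A) ⇔ (A ⇔ (C ⇔ C))) · (¬(A ⇔ A) ⇔ (A · C))) = 3/4 ⇒ 1/2 = 3/4
¬C = ¬1/2 = 1/2
B ⇔ C = 1/2 ⇔ 1/2 = 1
C ⇒ B = 1/2 ⇒ 1/2 = 1
C ⇔ C = 1/2 ⇔ 1/2 = 1
(C ⇒ B) ⇒ (C ⇔ C) = 1 ⇒ 1 = 1
(B ⇔ C) · ((C ⇒ B) ⇒ (C ⇔ C)) = 1 · 1 = 1
¬C · ((B ⇔ C) · ((C ⇒ B) ⇒ (C ⇔ C))) = 1/2 · 1 = 1/2
(((B ⇒ B) ⇒ (A · (B ⇒ (B · B)))) ⇒ (((B ⇒ A) ⇔ (A ⇔ (C ⇔ C))) · (¬(A ⇔ A) ⇔ (A · C)))) · (¬C · ((B ⇔ C) · ((C ⇒ B) ⇒ (C ⇔ C)))) = 3/4 · 1/2 = 1/2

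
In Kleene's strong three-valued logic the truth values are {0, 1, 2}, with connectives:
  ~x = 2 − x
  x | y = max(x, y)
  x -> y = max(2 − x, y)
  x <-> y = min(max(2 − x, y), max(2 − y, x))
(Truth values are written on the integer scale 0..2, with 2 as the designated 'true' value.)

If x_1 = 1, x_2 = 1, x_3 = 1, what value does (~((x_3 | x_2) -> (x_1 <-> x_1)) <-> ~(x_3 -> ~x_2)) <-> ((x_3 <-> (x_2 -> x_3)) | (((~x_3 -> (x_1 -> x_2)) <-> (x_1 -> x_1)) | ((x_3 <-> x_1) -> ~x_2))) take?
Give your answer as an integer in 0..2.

1

x_3 | x_2 = 1 | 1 = 1
x_1 <-> x_1 = 1 <-> 1 = 1
(x_3 | x_2) -> (x_1 <-> x_1) = 1 -> 1 = 1
~((x_3 | x_2) -> (x_1 <-> x_1)) = ~1 = 1
~x_2 = ~1 = 1
x_3 -> ~x_2 = 1 -> 1 = 1
~(x_3 -> ~x_2) = ~1 = 1
~((x_3 | x_2) -> (x_1 <-> x_1)) <-> ~(x_3 -> ~x_2) = 1 <-> 1 = 1
x_2 -> x_3 = 1 -> 1 = 1
x_3 <-> (x_2 -> x_3) = 1 <-> 1 = 1
~x_3 = ~1 = 1
x_1 -> x_2 = 1 -> 1 = 1
~x_3 -> (x_1 -> x_2) = 1 -> 1 = 1
x_1 -> x_1 = 1 -> 1 = 1
(~x_3 -> (x_1 -> x_2)) <-> (x_1 -> x_1) = 1 <-> 1 = 1
x_3 <-> x_1 = 1 <-> 1 = 1
~x_2 = ~1 = 1
(x_3 <-> x_1) -> ~x_2 = 1 -> 1 = 1
((~x_3 -> (x_1 -> x_2)) <-> (x_1 -> x_1)) | ((x_3 <-> x_1) -> ~x_2) = 1 | 1 = 1
(x_3 <-> (x_2 -> x_3)) | (((~x_3 -> (x_1 -> x_2)) <-> (x_1 -> x_1)) | ((x_3 <-> x_1) -> ~x_2)) = 1 | 1 = 1
(~((x_3 | x_2) -> (x_1 <-> x_1)) <-> ~(x_3 -> ~x_2)) <-> ((x_3 <-> (x_2 -> x_3)) | (((~x_3 -> (x_1 -> x_2)) <-> (x_1 -> x_1)) | ((x_3 <-> x_1) -> ~x_2))) = 1 <-> 1 = 1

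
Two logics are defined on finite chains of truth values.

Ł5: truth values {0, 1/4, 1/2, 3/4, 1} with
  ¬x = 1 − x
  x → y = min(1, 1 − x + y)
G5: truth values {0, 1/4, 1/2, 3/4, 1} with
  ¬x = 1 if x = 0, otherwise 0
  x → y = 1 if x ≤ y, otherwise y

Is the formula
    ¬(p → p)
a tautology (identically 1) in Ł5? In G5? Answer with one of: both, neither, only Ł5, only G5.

In Ł5: at p = 0 the value is 0 — not a tautology.
In G5: at p = 0 the value is 0 — not a tautology.

neither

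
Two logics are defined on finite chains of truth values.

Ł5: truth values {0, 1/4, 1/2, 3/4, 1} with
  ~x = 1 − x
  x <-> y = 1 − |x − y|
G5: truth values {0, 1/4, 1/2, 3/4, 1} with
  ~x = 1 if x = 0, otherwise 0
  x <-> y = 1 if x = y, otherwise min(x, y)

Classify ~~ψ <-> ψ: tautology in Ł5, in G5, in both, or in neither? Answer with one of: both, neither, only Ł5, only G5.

In Ł5: every assignment gives 1 — tautology.
In G5: at ψ = 1/4 the value is 1/4 — not a tautology.

only Ł5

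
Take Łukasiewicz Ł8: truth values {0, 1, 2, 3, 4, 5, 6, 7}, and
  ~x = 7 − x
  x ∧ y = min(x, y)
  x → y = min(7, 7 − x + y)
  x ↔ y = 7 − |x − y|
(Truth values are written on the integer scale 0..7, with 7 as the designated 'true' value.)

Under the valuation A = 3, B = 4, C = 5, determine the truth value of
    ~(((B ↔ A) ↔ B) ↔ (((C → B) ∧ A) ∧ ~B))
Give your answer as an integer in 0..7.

B ↔ A = 4 ↔ 3 = 6
(B ↔ A) ↔ B = 6 ↔ 4 = 5
C → B = 5 → 4 = 6
(C → B) ∧ A = 6 ∧ 3 = 3
~B = ~4 = 3
((C → B) ∧ A) ∧ ~B = 3 ∧ 3 = 3
((B ↔ A) ↔ B) ↔ (((C → B) ∧ A) ∧ ~B) = 5 ↔ 3 = 5
~(((B ↔ A) ↔ B) ↔ (((C → B) ∧ A) ∧ ~B)) = ~5 = 2

2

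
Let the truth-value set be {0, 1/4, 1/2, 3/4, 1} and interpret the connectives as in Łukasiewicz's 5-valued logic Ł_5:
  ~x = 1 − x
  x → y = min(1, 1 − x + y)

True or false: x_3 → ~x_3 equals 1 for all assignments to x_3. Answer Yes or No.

Counterexample: take x_3 = 3/4.
~x_3 = ~3/4 = 1/4
x_3 → ~x_3 = 3/4 → 1/4 = 1/2
This gives 1/2 ≠ 1.

No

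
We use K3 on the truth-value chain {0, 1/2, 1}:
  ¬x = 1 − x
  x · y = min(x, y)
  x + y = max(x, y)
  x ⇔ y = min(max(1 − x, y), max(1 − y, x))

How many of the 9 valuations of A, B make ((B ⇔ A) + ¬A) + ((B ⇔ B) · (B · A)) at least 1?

A = 0, B = 0 ↦ 1  ≥
A = 0, B = 1/2 ↦ 1  ≥
A = 0, B = 1 ↦ 1  ≥
A = 1/2, B = 0 ↦ 1/2  <
A = 1/2, B = 1/2 ↦ 1/2  <
A = 1/2, B = 1 ↦ 1/2  <
A = 1, B = 0 ↦ 0  <
A = 1, B = 1/2 ↦ 1/2  <
A = 1, B = 1 ↦ 1  ≥
So 4 of the 9 assignments meet the threshold.

4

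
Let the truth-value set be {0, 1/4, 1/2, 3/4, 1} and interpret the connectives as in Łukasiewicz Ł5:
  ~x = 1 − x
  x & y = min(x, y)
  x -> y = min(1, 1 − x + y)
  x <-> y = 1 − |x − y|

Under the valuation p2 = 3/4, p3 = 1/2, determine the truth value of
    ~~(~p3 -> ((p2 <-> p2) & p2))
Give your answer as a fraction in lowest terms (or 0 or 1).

1

~p3 = ~1/2 = 1/2
p2 <-> p2 = 3/4 <-> 3/4 = 1
(p2 <-> p2) & p2 = 1 & 3/4 = 3/4
~p3 -> ((p2 <-> p2) & p2) = 1/2 -> 3/4 = 1
~(~p3 -> ((p2 <-> p2) & p2)) = ~1 = 0
~~(~p3 -> ((p2 <-> p2) & p2)) = ~0 = 1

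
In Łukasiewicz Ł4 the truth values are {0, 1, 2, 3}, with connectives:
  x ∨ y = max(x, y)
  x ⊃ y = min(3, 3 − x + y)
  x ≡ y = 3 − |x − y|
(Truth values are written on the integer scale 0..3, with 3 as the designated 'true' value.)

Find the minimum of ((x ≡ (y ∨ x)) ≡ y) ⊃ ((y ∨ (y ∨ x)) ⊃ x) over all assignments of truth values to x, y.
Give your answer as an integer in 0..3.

Take x = 0, y = 2:
y ∨ x = 2 ∨ 0 = 2
x ≡ (y ∨ x) = 0 ≡ 2 = 1
(x ≡ (y ∨ x)) ≡ y = 1 ≡ 2 = 2
y ∨ x = 2 ∨ 0 = 2
y ∨ (y ∨ x) = 2 ∨ 2 = 2
(y ∨ (y ∨ x)) ⊃ x = 2 ⊃ 0 = 1
((x ≡ (y ∨ x)) ≡ y) ⊃ ((y ∨ (y ∨ x)) ⊃ x) = 2 ⊃ 1 = 2
No assignment yields a value below 2, so this is the minimum.

2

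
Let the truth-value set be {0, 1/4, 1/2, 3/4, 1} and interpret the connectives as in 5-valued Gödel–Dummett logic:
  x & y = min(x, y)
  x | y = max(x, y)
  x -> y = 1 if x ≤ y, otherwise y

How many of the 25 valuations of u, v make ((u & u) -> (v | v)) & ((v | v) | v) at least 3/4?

10

value 1: 5 assignments (counts)
value 3/4: 5 assignments (counts)
value 1/2: 5 assignments
value 1/4: 5 assignments
value 0: 5 assignments
So 10 of the 25 assignments meet the threshold.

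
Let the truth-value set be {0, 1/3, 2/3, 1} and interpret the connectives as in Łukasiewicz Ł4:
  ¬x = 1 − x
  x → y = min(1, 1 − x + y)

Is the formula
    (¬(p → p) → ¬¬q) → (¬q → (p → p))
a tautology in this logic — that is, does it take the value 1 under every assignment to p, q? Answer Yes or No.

Yes

p = 0, q = 0 ↦ 1
p = 0, q = 1/3 ↦ 1
p = 0, q = 2/3 ↦ 1
p = 0, q = 1 ↦ 1
p = 1/3, q = 0 ↦ 1
p = 1/3, q = 1/3 ↦ 1
p = 1/3, q = 2/3 ↦ 1
p = 1/3, q = 1 ↦ 1
p = 2/3, q = 0 ↦ 1
p = 2/3, q = 1/3 ↦ 1
p = 2/3, q = 2/3 ↦ 1
p = 2/3, q = 1 ↦ 1
p = 1, q = 0 ↦ 1
p = 1, q = 1/3 ↦ 1
p = 1, q = 2/3 ↦ 1
p = 1, q = 1 ↦ 1
Every assignment gives a value ≥ 1.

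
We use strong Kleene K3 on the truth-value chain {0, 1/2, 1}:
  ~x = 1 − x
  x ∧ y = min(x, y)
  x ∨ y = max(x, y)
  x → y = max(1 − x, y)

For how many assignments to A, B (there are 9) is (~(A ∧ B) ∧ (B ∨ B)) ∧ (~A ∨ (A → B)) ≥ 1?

A = 0, B = 0 ↦ 0  <
A = 0, B = 1/2 ↦ 1/2  <
A = 0, B = 1 ↦ 1  ≥
A = 1/2, B = 0 ↦ 0  <
A = 1/2, B = 1/2 ↦ 1/2  <
A = 1/2, B = 1 ↦ 1/2  <
A = 1, B = 0 ↦ 0  <
A = 1, B = 1/2 ↦ 1/2  <
A = 1, B = 1 ↦ 0  <
So 1 of the 9 assignments meets the threshold.

1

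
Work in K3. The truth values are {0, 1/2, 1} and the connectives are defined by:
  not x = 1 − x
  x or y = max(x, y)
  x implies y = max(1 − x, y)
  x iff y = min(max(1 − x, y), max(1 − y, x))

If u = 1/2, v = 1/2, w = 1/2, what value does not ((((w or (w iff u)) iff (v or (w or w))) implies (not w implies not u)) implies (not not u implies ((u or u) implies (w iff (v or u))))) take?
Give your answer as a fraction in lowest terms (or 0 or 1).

1/2

w iff u = 1/2 iff 1/2 = 1/2
w or (w iff u) = 1/2 or 1/2 = 1/2
w or w = 1/2 or 1/2 = 1/2
v or (w or w) = 1/2 or 1/2 = 1/2
(w or (w iff u)) iff (v or (w or w)) = 1/2 iff 1/2 = 1/2
not w = not 1/2 = 1/2
not u = not 1/2 = 1/2
not w implies not u = 1/2 implies 1/2 = 1/2
((w or (w iff u)) iff (v or (w or w))) implies (not w implies not u) = 1/2 implies 1/2 = 1/2
not u = not 1/2 = 1/2
not not u = not 1/2 = 1/2
u or u = 1/2 or 1/2 = 1/2
v or u = 1/2 or 1/2 = 1/2
w iff (v or u) = 1/2 iff 1/2 = 1/2
(u or u) implies (w iff (v or u)) = 1/2 implies 1/2 = 1/2
not not u implies ((u or u) implies (w iff (v or u))) = 1/2 implies 1/2 = 1/2
(((w or (w iff u)) iff (v or (w or w))) implies (not w implies not u)) implies (not not u implies ((u or u) implies (w iff (v or u)))) = 1/2 implies 1/2 = 1/2
not ((((w or (w iff u)) iff (v or (w or w))) implies (not w implies not u)) implies (not not u implies ((u or u) implies (w iff (v or u))))) = not 1/2 = 1/2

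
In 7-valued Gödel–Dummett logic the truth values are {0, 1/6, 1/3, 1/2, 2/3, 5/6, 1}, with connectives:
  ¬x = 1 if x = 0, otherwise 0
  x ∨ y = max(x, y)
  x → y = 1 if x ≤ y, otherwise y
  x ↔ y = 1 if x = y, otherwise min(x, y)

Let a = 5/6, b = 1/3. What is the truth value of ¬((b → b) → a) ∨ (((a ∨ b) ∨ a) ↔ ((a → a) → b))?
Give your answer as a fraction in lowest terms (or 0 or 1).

1/3

b → b = 1/3 → 1/3 = 1
(b → b) → a = 1 → 5/6 = 5/6
¬((b → b) → a) = ¬5/6 = 0
a ∨ b = 5/6 ∨ 1/3 = 5/6
(a ∨ b) ∨ a = 5/6 ∨ 5/6 = 5/6
a → a = 5/6 → 5/6 = 1
(a → a) → b = 1 → 1/3 = 1/3
((a ∨ b) ∨ a) ↔ ((a → a) → b) = 5/6 ↔ 1/3 = 1/3
¬((b → b) → a) ∨ (((a ∨ b) ∨ a) ↔ ((a → a) → b)) = 0 ∨ 1/3 = 1/3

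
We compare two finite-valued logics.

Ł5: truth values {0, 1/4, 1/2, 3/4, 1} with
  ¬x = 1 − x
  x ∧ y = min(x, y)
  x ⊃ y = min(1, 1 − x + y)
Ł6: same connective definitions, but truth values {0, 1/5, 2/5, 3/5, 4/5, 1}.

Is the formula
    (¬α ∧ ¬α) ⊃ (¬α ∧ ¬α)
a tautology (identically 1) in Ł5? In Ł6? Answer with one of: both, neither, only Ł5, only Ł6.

both

In Ł5: every assignment gives 1 — tautology.
In Ł6: every assignment gives 1 — tautology.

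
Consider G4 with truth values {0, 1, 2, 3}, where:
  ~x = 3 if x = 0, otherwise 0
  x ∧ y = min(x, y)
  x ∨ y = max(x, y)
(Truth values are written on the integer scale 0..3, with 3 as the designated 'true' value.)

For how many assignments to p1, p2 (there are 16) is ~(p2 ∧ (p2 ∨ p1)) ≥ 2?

4

p1 = 0, p2 = 0 ↦ 3  ≥
p1 = 0, p2 = 1 ↦ 0  <
p1 = 0, p2 = 2 ↦ 0  <
p1 = 0, p2 = 3 ↦ 0  <
p1 = 1, p2 = 0 ↦ 3  ≥
p1 = 1, p2 = 1 ↦ 0  <
p1 = 1, p2 = 2 ↦ 0  <
p1 = 1, p2 = 3 ↦ 0  <
p1 = 2, p2 = 0 ↦ 3  ≥
p1 = 2, p2 = 1 ↦ 0  <
p1 = 2, p2 = 2 ↦ 0  <
p1 = 2, p2 = 3 ↦ 0  <
p1 = 3, p2 = 0 ↦ 3  ≥
p1 = 3, p2 = 1 ↦ 0  <
p1 = 3, p2 = 2 ↦ 0  <
p1 = 3, p2 = 3 ↦ 0  <
So 4 of the 16 assignments meet the threshold.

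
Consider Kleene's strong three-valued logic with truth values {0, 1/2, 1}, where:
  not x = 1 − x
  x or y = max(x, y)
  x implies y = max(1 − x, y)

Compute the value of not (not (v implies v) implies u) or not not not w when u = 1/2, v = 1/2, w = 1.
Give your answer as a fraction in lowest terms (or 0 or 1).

1/2

v implies v = 1/2 implies 1/2 = 1/2
not (v implies v) = not 1/2 = 1/2
not (v implies v) implies u = 1/2 implies 1/2 = 1/2
not (not (v implies v) implies u) = not 1/2 = 1/2
not w = not 1 = 0
not not w = not 0 = 1
not not not w = not 1 = 0
not (not (v implies v) implies u) or not not not w = 1/2 or 0 = 1/2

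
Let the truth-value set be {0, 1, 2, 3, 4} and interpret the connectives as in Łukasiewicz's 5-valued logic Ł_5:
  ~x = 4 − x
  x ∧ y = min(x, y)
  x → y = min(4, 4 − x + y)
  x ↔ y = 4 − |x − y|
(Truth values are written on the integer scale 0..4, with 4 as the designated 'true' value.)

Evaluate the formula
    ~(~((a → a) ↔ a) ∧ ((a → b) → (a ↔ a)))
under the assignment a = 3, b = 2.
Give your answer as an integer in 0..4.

3

a → a = 3 → 3 = 4
(a → a) ↔ a = 4 ↔ 3 = 3
~((a → a) ↔ a) = ~3 = 1
a → b = 3 → 2 = 3
a ↔ a = 3 ↔ 3 = 4
(a → b) → (a ↔ a) = 3 → 4 = 4
~((a → a) ↔ a) ∧ ((a → b) → (a ↔ a)) = 1 ∧ 4 = 1
~(~((a → a) ↔ a) ∧ ((a → b) → (a ↔ a))) = ~1 = 3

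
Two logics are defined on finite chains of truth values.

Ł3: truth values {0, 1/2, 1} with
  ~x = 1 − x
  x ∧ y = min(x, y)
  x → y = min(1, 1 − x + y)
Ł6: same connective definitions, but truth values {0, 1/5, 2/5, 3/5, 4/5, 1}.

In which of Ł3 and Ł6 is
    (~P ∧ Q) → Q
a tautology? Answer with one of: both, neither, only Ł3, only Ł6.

both

In Ł3: every assignment gives 1 — tautology.
In Ł6: every assignment gives 1 — tautology.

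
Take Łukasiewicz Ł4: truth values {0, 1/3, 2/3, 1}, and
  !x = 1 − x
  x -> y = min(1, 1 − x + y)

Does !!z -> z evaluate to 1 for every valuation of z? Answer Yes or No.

Yes

z = 0 ↦ 1
z = 1/3 ↦ 1
z = 2/3 ↦ 1
z = 1 ↦ 1
Every assignment gives a value ≥ 1.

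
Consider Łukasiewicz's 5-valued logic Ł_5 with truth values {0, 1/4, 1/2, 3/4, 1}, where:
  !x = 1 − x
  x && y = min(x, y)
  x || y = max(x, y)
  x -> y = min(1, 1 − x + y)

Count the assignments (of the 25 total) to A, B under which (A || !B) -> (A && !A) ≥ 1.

6

value 1: 6 assignments (counts)
value 3/4: 3 assignments
value 1/2: 7 assignments
value 1/4: 3 assignments
value 0: 6 assignments
So 6 of the 25 assignments meet the threshold.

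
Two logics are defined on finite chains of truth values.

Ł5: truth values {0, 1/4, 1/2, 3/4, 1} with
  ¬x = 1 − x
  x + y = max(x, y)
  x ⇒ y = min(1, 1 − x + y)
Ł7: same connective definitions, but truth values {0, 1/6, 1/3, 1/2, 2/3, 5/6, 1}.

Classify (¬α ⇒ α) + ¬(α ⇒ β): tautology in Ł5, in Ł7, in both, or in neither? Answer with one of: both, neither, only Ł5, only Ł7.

neither

In Ł5: at α = 0, β = 0 the value is 0 — not a tautology.
In Ł7: at α = 0, β = 0 the value is 0 — not a tautology.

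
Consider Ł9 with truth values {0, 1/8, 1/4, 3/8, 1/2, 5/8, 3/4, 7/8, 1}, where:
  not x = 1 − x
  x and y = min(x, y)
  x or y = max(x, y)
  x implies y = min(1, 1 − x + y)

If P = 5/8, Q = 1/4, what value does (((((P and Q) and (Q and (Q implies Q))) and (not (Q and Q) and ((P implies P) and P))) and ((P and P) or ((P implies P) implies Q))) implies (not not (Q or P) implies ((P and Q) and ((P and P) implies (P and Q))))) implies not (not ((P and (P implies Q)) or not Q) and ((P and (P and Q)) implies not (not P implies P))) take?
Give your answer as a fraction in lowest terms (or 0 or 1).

P and Q = 5/8 and 1/4 = 1/4
Q implies Q = 1/4 implies 1/4 = 1
Q and (Q implies Q) = 1/4 and 1 = 1/4
(P and Q) and (Q and (Q implies Q)) = 1/4 and 1/4 = 1/4
Q and Q = 1/4 and 1/4 = 1/4
not (Q and Q) = not 1/4 = 3/4
P implies P = 5/8 implies 5/8 = 1
(P implies P) and P = 1 and 5/8 = 5/8
not (Q and Q) and ((P implies P) and P) = 3/4 and 5/8 = 5/8
((P and Q) and (Q and (Q implies Q))) and (not (Q and Q) and ((P implies P) and P)) = 1/4 and 5/8 = 1/4
P and P = 5/8 and 5/8 = 5/8
P implies P = 5/8 implies 5/8 = 1
(P implies P) implies Q = 1 implies 1/4 = 1/4
(P and P) or ((P implies P) implies Q) = 5/8 or 1/4 = 5/8
(((P and Q) and (Q and (Q implies Q))) and (not (Q and Q) and ((P implies P) and P))) and ((P and P) or ((P implies P) implies Q)) = 1/4 and 5/8 = 1/4
Q or P = 1/4 or 5/8 = 5/8
not (Q or P) = not 5/8 = 3/8
not not (Q or P) = not 3/8 = 5/8
P and Q = 5/8 and 1/4 = 1/4
P and P = 5/8 and 5/8 = 5/8
P and Q = 5/8 and 1/4 = 1/4
(P and P) implies (P and Q) = 5/8 implies 1/4 = 5/8
(P and Q) and ((P and P) implies (P and Q)) = 1/4 and 5/8 = 1/4
not not (Q or P) implies ((P and Q) and ((P and P) implies (P and Q))) = 5/8 implies 1/4 = 5/8
((((P and Q) and (Q and (Q implies Q))) and (not (Q and Q) and ((P implies P) and P))) and ((P and P) or ((P implies P) implies Q))) implies (not not (Q or P) implies ((P and Q) and ((P and P) implies (P and Q)))) = 1/4 implies 5/8 = 1
P implies Q = 5/8 implies 1/4 = 5/8
P and (P implies Q) = 5/8 and 5/8 = 5/8
not Q = not 1/4 = 3/4
(P and (P implies Q)) or not Q = 5/8 or 3/4 = 3/4
not ((P and (P implies Q)) or not Q) = not 3/4 = 1/4
P and Q = 5/8 and 1/4 = 1/4
P and (P and Q) = 5/8 and 1/4 = 1/4
not P = not 5/8 = 3/8
not P implies P = 3/8 implies 5/8 = 1
not (not P implies P) = not 1 = 0
(P and (P and Q)) implies not (not P implies P) = 1/4 implies 0 = 3/4
not ((P and (P implies Q)) or not Q) and ((P and (P and Q)) implies not (not P implies P)) = 1/4 and 3/4 = 1/4
not (not ((P and (P implies Q)) or not Q) and ((P and (P and Q)) implies not (not P implies P))) = not 1/4 = 3/4
(((((P and Q) and (Q and (Q implies Q))) and (not (Q and Q) and ((P implies P) and P))) and ((P and P) or ((P implies P) implies Q))) implies (not not (Q or P) implies ((P and Q) and ((P and P) implies (P and Q))))) implies not (not ((P and (P implies Q)) or not Q) and ((P and (P and Q)) implies not (not P implies P))) = 1 implies 3/4 = 3/4

3/4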